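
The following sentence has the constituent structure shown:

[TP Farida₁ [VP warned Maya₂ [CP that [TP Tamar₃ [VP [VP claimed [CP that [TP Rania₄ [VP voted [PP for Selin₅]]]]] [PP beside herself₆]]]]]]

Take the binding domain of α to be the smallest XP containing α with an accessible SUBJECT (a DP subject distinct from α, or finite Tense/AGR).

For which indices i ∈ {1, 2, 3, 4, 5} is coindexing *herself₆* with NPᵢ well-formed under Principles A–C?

{3}

*herself* is an anaphor, so Principle A applies: it must be bound in its binding domain.
Binding domain of *herself₆*: the embedded TP, whose subject is Tamar₃.
*Farida₁* c-commands the anaphor but is outside its binding domain → cannot satisfy Principle A.
*Maya₂* c-commands the anaphor but is outside its binding domain → cannot satisfy Principle A.
*Tamar₃* c-commands the anaphor within its binding domain → licit binder.
*Rania₄* does not c-command the anaphor → cannot bind it.
*Selin₅* does not c-command the anaphor → cannot bind it.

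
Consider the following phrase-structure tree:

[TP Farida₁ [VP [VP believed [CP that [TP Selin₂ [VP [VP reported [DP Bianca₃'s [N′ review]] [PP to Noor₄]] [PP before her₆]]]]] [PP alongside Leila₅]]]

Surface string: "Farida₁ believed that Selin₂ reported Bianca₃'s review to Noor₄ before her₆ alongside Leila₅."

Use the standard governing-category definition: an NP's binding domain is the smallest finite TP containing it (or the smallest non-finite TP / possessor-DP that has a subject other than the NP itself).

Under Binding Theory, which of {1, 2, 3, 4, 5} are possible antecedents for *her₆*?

*her* is a pronoun, so Principle B applies: it must be free in its binding domain.
Binding domain of *her₆*: the embedded TP, whose subject is Selin₂.
*Farida₁* c-commands the pronoun but from outside its binding domain, and is not c-commanded by it → coindexation permitted.
*Selin₂* c-commands the pronoun within its binding domain → coindexation would violate Principle B.
*Bianca₃* and the pronoun do not c-command one another → neither Principle B nor Principle C is at stake; coindexation permitted.
*Noor₄* and the pronoun do not c-command one another → neither Principle B nor Principle C is at stake; coindexation permitted.
*Leila₅* and the pronoun do not c-command one another → neither Principle B nor Principle C is at stake; coindexation permitted.

{1, 3, 4, 5}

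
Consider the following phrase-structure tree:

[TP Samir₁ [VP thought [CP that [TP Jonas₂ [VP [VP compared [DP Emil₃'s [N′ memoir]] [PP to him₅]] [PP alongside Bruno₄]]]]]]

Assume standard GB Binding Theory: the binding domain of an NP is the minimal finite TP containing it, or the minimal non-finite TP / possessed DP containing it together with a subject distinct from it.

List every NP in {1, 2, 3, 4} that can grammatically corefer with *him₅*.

*him* is a pronoun, so Principle B applies: it must be free in its binding domain.
Binding domain of *him₅*: the embedded TP, whose subject is Jonas₂.
*Samir₁* c-commands the pronoun but from outside its binding domain, and is not c-commanded by it → coindexation permitted.
*Jonas₂* c-commands the pronoun within its binding domain → coindexation would violate Principle B.
*Emil₃* and the pronoun do not c-command one another → neither Principle B nor Principle C is at stake; coindexation permitted.
*Bruno₄* and the pronoun do not c-command one another → neither Principle B nor Principle C is at stake; coindexation permitted.

{1, 3, 4}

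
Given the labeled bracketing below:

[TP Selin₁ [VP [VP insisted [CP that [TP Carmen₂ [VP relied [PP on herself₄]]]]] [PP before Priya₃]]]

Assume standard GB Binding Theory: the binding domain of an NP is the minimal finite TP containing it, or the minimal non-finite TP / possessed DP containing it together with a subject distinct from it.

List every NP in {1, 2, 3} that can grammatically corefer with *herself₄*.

*herself* is an anaphor, so Principle A applies: it must be bound in its binding domain.
Binding domain of *herself₄*: the embedded TP, whose subject is Carmen₂.
*Selin₁* c-commands the anaphor but is outside its binding domain → cannot satisfy Principle A.
*Carmen₂* c-commands the anaphor within its binding domain → licit binder.
*Priya₃* does not c-command the anaphor → cannot bind it.

{2}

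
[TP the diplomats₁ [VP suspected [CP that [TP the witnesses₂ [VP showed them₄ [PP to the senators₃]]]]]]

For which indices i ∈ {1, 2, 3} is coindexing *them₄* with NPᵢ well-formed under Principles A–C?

*them* is a pronoun, so Principle B applies: it must be free in its binding domain.
Binding domain of *them₄*: the embedded TP, whose subject is the witnesses₂.
*the diplomats₁* c-commands the pronoun but from outside its binding domain, and is not c-commanded by it → coindexation permitted.
*the witnesses₂* c-commands the pronoun within its binding domain → coindexation would violate Principle B.
*the senators₃*: the pronoun c-commands this R-expression → coindexation would violate Principle C on *the senators₃*.

{1}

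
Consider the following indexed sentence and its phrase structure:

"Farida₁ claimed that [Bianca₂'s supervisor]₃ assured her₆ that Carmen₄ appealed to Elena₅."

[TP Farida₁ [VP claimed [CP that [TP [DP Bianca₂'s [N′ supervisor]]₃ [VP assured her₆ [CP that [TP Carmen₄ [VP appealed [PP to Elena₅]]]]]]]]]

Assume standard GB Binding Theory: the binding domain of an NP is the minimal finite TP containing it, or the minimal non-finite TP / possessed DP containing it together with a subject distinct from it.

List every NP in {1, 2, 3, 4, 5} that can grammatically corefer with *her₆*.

*her* is a pronoun, so Principle B applies: it must be free in its binding domain.
Binding domain of *her₆*: the embedded TP, whose subject is [Bianca₂'s supervisor]₃.
*Farida₁* c-commands the pronoun but from outside its binding domain, and is not c-commanded by it → coindexation permitted.
*Bianca₂* and the pronoun do not c-command one another → neither Principle B nor Principle C is at stake; coindexation permitted.
*[Bianca₂'s supervisor]₃* c-commands the pronoun within its binding domain → coindexation would violate Principle B.
*Carmen₄*: the pronoun c-commands this R-expression → coindexation would violate Principle C on *Carmen₄*.
*Elena₅*: the pronoun c-commands this R-expression → coindexation would violate Principle C on *Elena₅*.

{1, 2}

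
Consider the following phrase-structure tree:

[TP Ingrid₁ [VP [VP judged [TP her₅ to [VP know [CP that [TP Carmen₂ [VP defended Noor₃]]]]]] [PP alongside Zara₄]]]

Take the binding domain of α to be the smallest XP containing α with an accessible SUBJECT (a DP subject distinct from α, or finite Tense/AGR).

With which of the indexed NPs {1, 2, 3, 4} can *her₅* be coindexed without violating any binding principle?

*her* is a pronoun, so Principle B applies: it must be free in its binding domain.
Binding domain of *her₅*: the matrix TP, whose subject is Ingrid₁.
*Ingrid₁* c-commands the pronoun within its binding domain → coindexation would violate Principle B.
*Carmen₂*: the pronoun c-commands this R-expression → coindexation would violate Principle C on *Carmen₂*.
*Noor₃*: the pronoun c-commands this R-expression → coindexation would violate Principle C on *Noor₃*.
*Zara₄* and the pronoun do not c-command one another → neither Principle B nor Principle C is at stake; coindexation permitted.

{4}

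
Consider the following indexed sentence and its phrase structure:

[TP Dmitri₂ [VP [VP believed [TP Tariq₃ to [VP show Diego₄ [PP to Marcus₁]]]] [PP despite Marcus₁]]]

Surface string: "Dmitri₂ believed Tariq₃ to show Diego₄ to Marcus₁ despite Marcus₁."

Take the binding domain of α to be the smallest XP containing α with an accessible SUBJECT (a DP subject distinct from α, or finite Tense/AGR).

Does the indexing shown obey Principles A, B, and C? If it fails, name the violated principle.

The two coindexed NPs are *Marcus₁* and *Marcus₁*.
*Marcus₁* is an R-expression; no coindexed NP c-commands it, so Principle C holds.
*Marcus₁* is an R-expression; *Marcus₁* does not c-command it, and no other NP shares its index, so Principle C is satisfied.
All principles are respected.

grammatical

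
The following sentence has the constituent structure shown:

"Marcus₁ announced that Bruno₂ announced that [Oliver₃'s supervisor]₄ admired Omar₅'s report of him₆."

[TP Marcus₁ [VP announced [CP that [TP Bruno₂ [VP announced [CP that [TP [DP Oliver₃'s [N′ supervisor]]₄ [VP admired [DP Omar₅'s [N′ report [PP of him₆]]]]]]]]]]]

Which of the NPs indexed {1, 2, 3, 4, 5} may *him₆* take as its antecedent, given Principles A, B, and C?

{1, 2, 3, 4}

*him* is a pronoun, so Principle B applies: it must be free in its binding domain.
Binding domain of *him₆*: the possessed DP, whose subject is Omar₅.
*Marcus₁* c-commands the pronoun but from outside its binding domain, and is not c-commanded by it → coindexation permitted.
*Bruno₂* c-commands the pronoun but from outside its binding domain, and is not c-commanded by it → coindexation permitted.
*Oliver₃* and the pronoun do not c-command one another → neither Principle B nor Principle C is at stake; coindexation permitted.
*[Oliver₃'s supervisor]₄* c-commands the pronoun but from outside its binding domain, and is not c-commanded by it → coindexation permitted.
*Omar₅* c-commands the pronoun within its binding domain → coindexation would violate Principle B.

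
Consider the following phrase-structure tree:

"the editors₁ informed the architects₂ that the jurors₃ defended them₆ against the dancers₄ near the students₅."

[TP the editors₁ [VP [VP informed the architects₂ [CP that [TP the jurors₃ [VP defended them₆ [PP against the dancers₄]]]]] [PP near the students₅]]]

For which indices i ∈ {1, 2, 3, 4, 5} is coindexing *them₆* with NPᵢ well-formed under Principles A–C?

{1, 2, 5}

*them* is a pronoun, so Principle B applies: it must be free in its binding domain.
Binding domain of *them₆*: the embedded TP, whose subject is the jurors₃.
*the editors₁* c-commands the pronoun but from outside its binding domain, and is not c-commanded by it → coindexation permitted.
*the architects₂* c-commands the pronoun but from outside its binding domain, and is not c-commanded by it → coindexation permitted.
*the jurors₃* c-commands the pronoun within its binding domain → coindexation would violate Principle B.
*the dancers₄*: the pronoun c-commands this R-expression → coindexation would violate Principle C on *the dancers₄*.
*the students₅* and the pronoun do not c-command one another → neither Principle B nor Principle C is at stake; coindexation permitted.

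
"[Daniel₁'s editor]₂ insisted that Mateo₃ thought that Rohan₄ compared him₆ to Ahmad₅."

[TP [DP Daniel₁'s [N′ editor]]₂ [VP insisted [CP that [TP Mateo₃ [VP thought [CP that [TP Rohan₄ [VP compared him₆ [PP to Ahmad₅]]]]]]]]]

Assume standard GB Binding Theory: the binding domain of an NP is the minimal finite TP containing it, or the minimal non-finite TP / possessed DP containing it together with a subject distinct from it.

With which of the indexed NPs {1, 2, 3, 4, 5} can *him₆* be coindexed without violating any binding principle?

{1, 2, 3}

*him* is a pronoun, so Principle B applies: it must be free in its binding domain.
Binding domain of *him₆*: the embedded TP, whose subject is Rohan₄.
*Daniel₁* and the pronoun do not c-command one another → neither Principle B nor Principle C is at stake; coindexation permitted.
*[Daniel₁'s editor]₂* c-commands the pronoun but from outside its binding domain, and is not c-commanded by it → coindexation permitted.
*Mateo₃* c-commands the pronoun but from outside its binding domain, and is not c-commanded by it → coindexation permitted.
*Rohan₄* c-commands the pronoun within its binding domain → coindexation would violate Principle B.
*Ahmad₅*: the pronoun c-commands this R-expression → coindexation would violate Principle C on *Ahmad₅*.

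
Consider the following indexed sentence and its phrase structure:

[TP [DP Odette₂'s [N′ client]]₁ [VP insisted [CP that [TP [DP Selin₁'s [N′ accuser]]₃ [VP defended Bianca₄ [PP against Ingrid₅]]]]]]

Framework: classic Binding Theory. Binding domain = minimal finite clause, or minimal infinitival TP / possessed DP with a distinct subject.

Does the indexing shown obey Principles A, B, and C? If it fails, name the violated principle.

The two coindexed NPs are *[Odette₂'s client]₁* and *Selin₁*.
*Selin₁* is an R-expression. Principle C requires it to be free everywhere.
*[Odette₂'s client]₁* c-commands it and carries the same index.
The R-expression is bound → Principle C violation.

Principle C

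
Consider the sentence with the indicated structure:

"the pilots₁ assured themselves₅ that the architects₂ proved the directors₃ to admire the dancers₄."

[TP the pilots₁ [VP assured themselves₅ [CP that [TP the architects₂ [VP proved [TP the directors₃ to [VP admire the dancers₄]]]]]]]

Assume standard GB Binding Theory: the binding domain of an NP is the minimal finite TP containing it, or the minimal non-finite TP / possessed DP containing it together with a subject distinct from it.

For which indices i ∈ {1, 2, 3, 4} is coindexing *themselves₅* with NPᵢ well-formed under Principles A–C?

*themselves* is an anaphor, so Principle A applies: it must be bound in its binding domain.
Binding domain of *themselves₅*: the matrix TP, whose subject is the pilots₁.
*the pilots₁* c-commands the anaphor within its binding domain → licit binder.
*the architects₂* does not c-command the anaphor → cannot bind it.
*the directors₃* does not c-command the anaphor → cannot bind it.
*the dancers₄* does not c-command the anaphor → cannot bind it.

{1}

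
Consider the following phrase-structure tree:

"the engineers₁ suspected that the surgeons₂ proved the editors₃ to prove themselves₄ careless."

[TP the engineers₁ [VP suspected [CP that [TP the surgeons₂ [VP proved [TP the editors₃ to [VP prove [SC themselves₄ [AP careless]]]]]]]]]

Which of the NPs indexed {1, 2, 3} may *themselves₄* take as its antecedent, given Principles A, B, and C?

{3}

*themselves* is an anaphor, so Principle A applies: it must be bound in its binding domain.
Binding domain of *themselves₄*: the embedded TP, whose subject is the editors₃.
*the engineers₁* c-commands the anaphor but is outside its binding domain → cannot satisfy Principle A.
*the surgeons₂* c-commands the anaphor but is outside its binding domain → cannot satisfy Principle A.
*the editors₃* c-commands the anaphor within its binding domain → licit binder.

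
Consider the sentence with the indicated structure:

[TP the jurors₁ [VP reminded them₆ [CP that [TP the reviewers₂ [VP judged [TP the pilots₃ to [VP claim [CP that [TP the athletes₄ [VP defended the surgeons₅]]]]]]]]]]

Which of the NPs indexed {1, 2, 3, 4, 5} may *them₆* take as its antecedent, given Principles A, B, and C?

*them* is a pronoun, so Principle B applies: it must be free in its binding domain.
Binding domain of *them₆*: the matrix TP, whose subject is the jurors₁.
*the jurors₁* c-commands the pronoun within its binding domain → coindexation would violate Principle B.
*the reviewers₂*: the pronoun c-commands this R-expression → coindexation would violate Principle C on *the reviewers₂*.
*the pilots₃*: the pronoun c-commands this R-expression → coindexation would violate Principle C on *the pilots₃*.
*the athletes₄*: the pronoun c-commands this R-expression → coindexation would violate Principle C on *the athletes₄*.
*the surgeons₅*: the pronoun c-commands this R-expression → coindexation would violate Principle C on *the surgeons₅*.

none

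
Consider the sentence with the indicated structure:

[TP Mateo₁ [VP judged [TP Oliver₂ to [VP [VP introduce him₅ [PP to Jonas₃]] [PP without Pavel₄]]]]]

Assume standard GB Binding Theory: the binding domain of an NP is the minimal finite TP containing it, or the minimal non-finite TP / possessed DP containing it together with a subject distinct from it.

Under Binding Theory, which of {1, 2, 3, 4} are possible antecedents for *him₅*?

*him* is a pronoun, so Principle B applies: it must be free in its binding domain.
Binding domain of *him₅*: the embedded TP, whose subject is Oliver₂.
*Mateo₁* c-commands the pronoun but from outside its binding domain, and is not c-commanded by it → coindexation permitted.
*Oliver₂* c-commands the pronoun within its binding domain → coindexation would violate Principle B.
*Jonas₃*: the pronoun c-commands this R-expression → coindexation would violate Principle C on *Jonas₃*.
*Pavel₄* and the pronoun do not c-command one another → neither Principle B nor Principle C is at stake; coindexation permitted.

{1, 4}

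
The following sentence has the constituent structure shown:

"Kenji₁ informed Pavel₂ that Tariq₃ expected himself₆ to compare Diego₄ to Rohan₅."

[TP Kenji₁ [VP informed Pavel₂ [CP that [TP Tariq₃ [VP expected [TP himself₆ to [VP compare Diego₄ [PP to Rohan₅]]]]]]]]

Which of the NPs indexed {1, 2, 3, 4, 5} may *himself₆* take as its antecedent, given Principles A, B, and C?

*himself* is an anaphor, so Principle A applies: it must be bound in its binding domain.
Binding domain of *himself₆*: the embedded TP, whose subject is Tariq₃.
*Kenji₁* c-commands the anaphor but is outside its binding domain → cannot satisfy Principle A.
*Pavel₂* c-commands the anaphor but is outside its binding domain → cannot satisfy Principle A.
*Tariq₃* c-commands the anaphor within its binding domain → licit binder.
*Diego₄* does not c-command the anaphor → cannot bind it.
*Rohan₅* does not c-command the anaphor → cannot bind it.

{3}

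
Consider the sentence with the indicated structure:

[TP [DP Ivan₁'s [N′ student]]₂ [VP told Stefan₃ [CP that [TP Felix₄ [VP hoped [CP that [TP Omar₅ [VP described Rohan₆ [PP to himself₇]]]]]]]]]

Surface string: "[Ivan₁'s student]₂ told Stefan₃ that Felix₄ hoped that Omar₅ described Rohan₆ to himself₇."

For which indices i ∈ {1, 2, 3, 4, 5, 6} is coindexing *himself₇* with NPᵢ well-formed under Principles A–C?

*himself* is an anaphor, so Principle A applies: it must be bound in its binding domain.
Binding domain of *himself₇*: the embedded TP, whose subject is Omar₅.
*Ivan₁* does not c-command the anaphor → cannot bind it.
*[Ivan₁'s student]₂* c-commands the anaphor but is outside its binding domain → cannot satisfy Principle A.
*Stefan₃* c-commands the anaphor but is outside its binding domain → cannot satisfy Principle A.
*Felix₄* c-commands the anaphor but is outside its binding domain → cannot satisfy Principle A.
*Omar₅* c-commands the anaphor within its binding domain → licit binder.
*Rohan₆* c-commands the anaphor within its binding domain → licit binder.

{5, 6}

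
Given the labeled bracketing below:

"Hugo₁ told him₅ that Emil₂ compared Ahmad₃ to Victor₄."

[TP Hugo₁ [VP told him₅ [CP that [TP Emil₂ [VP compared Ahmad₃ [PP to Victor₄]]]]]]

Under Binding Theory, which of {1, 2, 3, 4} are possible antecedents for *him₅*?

none

*him* is a pronoun, so Principle B applies: it must be free in its binding domain.
Binding domain of *him₅*: the matrix TP, whose subject is Hugo₁.
*Hugo₁* c-commands the pronoun within its binding domain → coindexation would violate Principle B.
*Emil₂*: the pronoun c-commands this R-expression → coindexation would violate Principle C on *Emil₂*.
*Ahmad₃*: the pronoun c-commands this R-expression → coindexation would violate Principle C on *Ahmad₃*.
*Victor₄*: the pronoun c-commands this R-expression → coindexation would violate Principle C on *Victor₄*.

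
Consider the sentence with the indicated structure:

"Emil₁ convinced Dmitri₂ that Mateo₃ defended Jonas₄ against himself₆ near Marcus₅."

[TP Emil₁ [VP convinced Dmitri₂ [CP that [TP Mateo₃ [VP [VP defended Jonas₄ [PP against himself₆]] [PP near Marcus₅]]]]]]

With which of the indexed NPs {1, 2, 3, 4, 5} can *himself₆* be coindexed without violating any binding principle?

*himself* is an anaphor, so Principle A applies: it must be bound in its binding domain.
Binding domain of *himself₆*: the embedded TP, whose subject is Mateo₃.
*Emil₁* c-commands the anaphor but is outside its binding domain → cannot satisfy Principle A.
*Dmitri₂* c-commands the anaphor but is outside its binding domain → cannot satisfy Principle A.
*Mateo₃* c-commands the anaphor within its binding domain → licit binder.
*Jonas₄* c-commands the anaphor within its binding domain → licit binder.
*Marcus₅* does not c-command the anaphor → cannot bind it.

{3, 4}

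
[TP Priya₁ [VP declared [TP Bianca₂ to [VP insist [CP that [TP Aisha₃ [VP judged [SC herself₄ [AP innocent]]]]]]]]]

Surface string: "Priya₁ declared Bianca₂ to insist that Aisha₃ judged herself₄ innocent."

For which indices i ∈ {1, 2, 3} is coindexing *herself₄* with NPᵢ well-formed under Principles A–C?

{3}

*herself* is an anaphor, so Principle A applies: it must be bound in its binding domain.
Binding domain of *herself₄*: the embedded TP, whose subject is Aisha₃.
*Priya₁* c-commands the anaphor but is outside its binding domain → cannot satisfy Principle A.
*Bianca₂* c-commands the anaphor but is outside its binding domain → cannot satisfy Principle A.
*Aisha₃* c-commands the anaphor within its binding domain → licit binder.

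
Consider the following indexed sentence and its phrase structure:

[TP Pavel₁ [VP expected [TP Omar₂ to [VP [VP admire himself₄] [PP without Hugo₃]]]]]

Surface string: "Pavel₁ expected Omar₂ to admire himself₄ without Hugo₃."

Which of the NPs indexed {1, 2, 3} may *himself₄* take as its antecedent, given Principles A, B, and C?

*himself* is an anaphor, so Principle A applies: it must be bound in its binding domain.
Binding domain of *himself₄*: the embedded TP, whose subject is Omar₂.
*Pavel₁* c-commands the anaphor but is outside its binding domain → cannot satisfy Principle A.
*Omar₂* c-commands the anaphor within its binding domain → licit binder.
*Hugo₃* does not c-command the anaphor → cannot bind it.

{2}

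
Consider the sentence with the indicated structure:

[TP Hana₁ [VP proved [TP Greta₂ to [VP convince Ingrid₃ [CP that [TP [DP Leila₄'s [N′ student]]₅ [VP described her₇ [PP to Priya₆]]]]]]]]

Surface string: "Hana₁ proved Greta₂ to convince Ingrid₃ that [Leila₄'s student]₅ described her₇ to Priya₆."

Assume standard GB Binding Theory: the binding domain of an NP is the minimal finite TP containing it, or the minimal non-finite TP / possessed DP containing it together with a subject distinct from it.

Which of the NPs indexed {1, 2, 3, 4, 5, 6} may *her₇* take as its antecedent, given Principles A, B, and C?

{1, 2, 3, 4}

*her* is a pronoun, so Principle B applies: it must be free in its binding domain.
Binding domain of *her₇*: the embedded TP, whose subject is [Leila₄'s student]₅.
*Hana₁* c-commands the pronoun but from outside its binding domain, and is not c-commanded by it → coindexation permitted.
*Greta₂* c-commands the pronoun but from outside its binding domain, and is not c-commanded by it → coindexation permitted.
*Ingrid₃* c-commands the pronoun but from outside its binding domain, and is not c-commanded by it → coindexation permitted.
*Leila₄* and the pronoun do not c-command one another → neither Principle B nor Principle C is at stake; coindexation permitted.
*[Leila₄'s student]₅* c-commands the pronoun within its binding domain → coindexation would violate Principle B.
*Priya₆*: the pronoun c-commands this R-expression → coindexation would violate Principle C on *Priya₆*.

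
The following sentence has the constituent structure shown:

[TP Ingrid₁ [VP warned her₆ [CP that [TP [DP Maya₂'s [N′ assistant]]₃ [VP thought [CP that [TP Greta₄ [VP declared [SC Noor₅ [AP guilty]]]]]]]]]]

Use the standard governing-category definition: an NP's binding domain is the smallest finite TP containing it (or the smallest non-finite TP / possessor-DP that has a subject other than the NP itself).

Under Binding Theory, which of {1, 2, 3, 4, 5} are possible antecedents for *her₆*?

none

*her* is a pronoun, so Principle B applies: it must be free in its binding domain.
Binding domain of *her₆*: the matrix TP, whose subject is Ingrid₁.
*Ingrid₁* c-commands the pronoun within its binding domain → coindexation would violate Principle B.
*Maya₂*: the pronoun c-commands this R-expression → coindexation would violate Principle C on *Maya₂*.
*[Maya₂'s assistant]₃*: the pronoun c-commands this R-expression → coindexation would violate Principle C on *[Maya₂'s assistant]₃*.
*Greta₄*: the pronoun c-commands this R-expression → coindexation would violate Principle C on *Greta₄*.
*Noor₅*: the pronoun c-commands this R-expression → coindexation would violate Principle C on *Noor₅*.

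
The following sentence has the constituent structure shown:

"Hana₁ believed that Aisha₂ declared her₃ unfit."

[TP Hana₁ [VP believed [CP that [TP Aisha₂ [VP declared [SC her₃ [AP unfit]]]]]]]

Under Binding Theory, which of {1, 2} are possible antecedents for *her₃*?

{1}

*her* is a pronoun, so Principle B applies: it must be free in its binding domain.
Binding domain of *her₃*: the embedded TP, whose subject is Aisha₂.
*Hana₁* c-commands the pronoun but from outside its binding domain, and is not c-commanded by it → coindexation permitted.
*Aisha₂* c-commands the pronoun within its binding domain → coindexation would violate Principle B.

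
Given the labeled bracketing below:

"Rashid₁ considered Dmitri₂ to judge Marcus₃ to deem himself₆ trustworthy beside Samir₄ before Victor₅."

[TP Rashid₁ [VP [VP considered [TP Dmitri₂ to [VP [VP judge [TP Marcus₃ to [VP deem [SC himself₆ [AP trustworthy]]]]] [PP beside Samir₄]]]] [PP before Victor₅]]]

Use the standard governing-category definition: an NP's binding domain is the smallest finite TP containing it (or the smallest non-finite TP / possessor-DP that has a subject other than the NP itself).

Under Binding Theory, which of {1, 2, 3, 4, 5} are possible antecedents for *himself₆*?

*himself* is an anaphor, so Principle A applies: it must be bound in its binding domain.
Binding domain of *himself₆*: the embedded TP, whose subject is Marcus₃.
*Rashid₁* c-commands the anaphor but is outside its binding domain → cannot satisfy Principle A.
*Dmitri₂* c-commands the anaphor but is outside its binding domain → cannot satisfy Principle A.
*Marcus₃* c-commands the anaphor within its binding domain → licit binder.
*Samir₄* does not c-command the anaphor → cannot bind it.
*Victor₅* does not c-command the anaphor → cannot bind it.

{3}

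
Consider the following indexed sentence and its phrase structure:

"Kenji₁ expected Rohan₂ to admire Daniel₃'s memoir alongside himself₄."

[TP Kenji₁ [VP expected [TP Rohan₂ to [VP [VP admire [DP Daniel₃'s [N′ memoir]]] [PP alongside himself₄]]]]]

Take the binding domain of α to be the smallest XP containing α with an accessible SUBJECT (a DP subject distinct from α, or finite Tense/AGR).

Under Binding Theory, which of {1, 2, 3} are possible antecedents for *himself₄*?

{2}

*himself* is an anaphor, so Principle A applies: it must be bound in its binding domain.
Binding domain of *himself₄*: the embedded TP, whose subject is Rohan₂.
*Kenji₁* c-commands the anaphor but is outside its binding domain → cannot satisfy Principle A.
*Rohan₂* c-commands the anaphor within its binding domain → licit binder.
*Daniel₃* does not c-command the anaphor → cannot bind it.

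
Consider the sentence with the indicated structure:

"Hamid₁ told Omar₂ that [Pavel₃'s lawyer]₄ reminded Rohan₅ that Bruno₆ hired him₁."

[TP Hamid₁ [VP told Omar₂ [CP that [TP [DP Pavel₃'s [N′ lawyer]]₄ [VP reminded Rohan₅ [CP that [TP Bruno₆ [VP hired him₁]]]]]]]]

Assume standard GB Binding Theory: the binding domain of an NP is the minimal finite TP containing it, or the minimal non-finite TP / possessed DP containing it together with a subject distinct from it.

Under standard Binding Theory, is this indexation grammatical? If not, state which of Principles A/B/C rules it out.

grammatical

The two coindexed NPs are *Hamid₁* and *him₁*.
*him₁* is a pronoun; its binding domain is the embedded TP, whose subject is Bruno₆. Within that domain it is c-commanded only by *Bruno₆*, which carries a different index — the pronoun is free locally, so Principle B holds.
*Hamid₁* is an R-expression; *him₁* does not c-command it, and no other NP shares its index, so Principle C is satisfied.
All principles are respected.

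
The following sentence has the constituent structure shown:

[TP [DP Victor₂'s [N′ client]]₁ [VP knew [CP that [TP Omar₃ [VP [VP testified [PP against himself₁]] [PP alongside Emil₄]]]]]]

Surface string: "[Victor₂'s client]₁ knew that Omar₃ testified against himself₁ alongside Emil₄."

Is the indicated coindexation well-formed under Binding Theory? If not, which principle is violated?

Principle A

The two coindexed NPs are *[Victor₂'s client]₁* and *himself₁*.
*himself₁* is an anaphor. Principle A requires it to be bound within its binding domain — the embedded TP, whose subject is Omar₃.
Within that domain it is c-commanded by *Omar₃*, which does not share its index.
*[Victor₂'s client]₁* does c-command the anaphor, but from outside its binding domain.
The anaphor is unbound in its domain → Principle A violation.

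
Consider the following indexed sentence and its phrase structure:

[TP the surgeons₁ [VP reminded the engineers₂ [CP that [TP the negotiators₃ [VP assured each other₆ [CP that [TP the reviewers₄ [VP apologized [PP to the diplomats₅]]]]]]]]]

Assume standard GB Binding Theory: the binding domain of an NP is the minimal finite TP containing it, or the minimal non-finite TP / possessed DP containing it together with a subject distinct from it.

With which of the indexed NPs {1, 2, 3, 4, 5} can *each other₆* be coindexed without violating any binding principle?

{3}

*each other* is an anaphor, so Principle A applies: it must be bound in its binding domain.
Binding domain of *each other₆*: the embedded TP, whose subject is the negotiators₃.
*the surgeons₁* c-commands the anaphor but is outside its binding domain → cannot satisfy Principle A.
*the engineers₂* c-commands the anaphor but is outside its binding domain → cannot satisfy Principle A.
*the negotiators₃* c-commands the anaphor within its binding domain → licit binder.
*the reviewers₄* does not c-command the anaphor → cannot bind it.
*the diplomats₅* does not c-command the anaphor → cannot bind it.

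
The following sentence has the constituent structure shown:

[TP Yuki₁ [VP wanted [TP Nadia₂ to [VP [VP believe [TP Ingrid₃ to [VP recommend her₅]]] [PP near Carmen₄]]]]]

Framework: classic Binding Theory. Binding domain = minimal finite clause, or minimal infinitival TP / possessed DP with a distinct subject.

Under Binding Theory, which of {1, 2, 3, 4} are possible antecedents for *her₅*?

*her* is a pronoun, so Principle B applies: it must be free in its binding domain.
Binding domain of *her₅*: the embedded TP, whose subject is Ingrid₃.
*Yuki₁* c-commands the pronoun but from outside its binding domain, and is not c-commanded by it → coindexation permitted.
*Nadia₂* c-commands the pronoun but from outside its binding domain, and is not c-commanded by it → coindexation permitted.
*Ingrid₃* c-commands the pronoun within its binding domain → coindexation would violate Principle B.
*Carmen₄* and the pronoun do not c-command one another → neither Principle B nor Principle C is at stake; coindexation permitted.

{1, 2, 4}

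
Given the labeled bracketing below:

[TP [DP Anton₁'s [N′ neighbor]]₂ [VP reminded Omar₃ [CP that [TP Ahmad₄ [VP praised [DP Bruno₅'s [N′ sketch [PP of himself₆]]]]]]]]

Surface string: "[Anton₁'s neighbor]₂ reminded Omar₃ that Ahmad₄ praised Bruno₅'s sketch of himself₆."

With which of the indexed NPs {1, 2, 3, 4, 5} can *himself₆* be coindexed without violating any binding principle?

*himself* is an anaphor, so Principle A applies: it must be bound in its binding domain.
Binding domain of *himself₆*: the possessed DP, whose subject is Bruno₅.
*Anton₁* does not c-command the anaphor → cannot bind it.
*[Anton₁'s neighbor]₂* c-commands the anaphor but is outside its binding domain → cannot satisfy Principle A.
*Omar₃* c-commands the anaphor but is outside its binding domain → cannot satisfy Principle A.
*Ahmad₄* c-commands the anaphor but is outside its binding domain → cannot satisfy Principle A.
*Bruno₅* c-commands the anaphor within its binding domain → licit binder.

{5}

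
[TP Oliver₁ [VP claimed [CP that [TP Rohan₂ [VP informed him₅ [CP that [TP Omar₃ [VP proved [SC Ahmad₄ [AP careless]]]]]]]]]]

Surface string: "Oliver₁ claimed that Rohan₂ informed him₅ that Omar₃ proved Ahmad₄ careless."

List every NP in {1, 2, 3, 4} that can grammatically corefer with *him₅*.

*him* is a pronoun, so Principle B applies: it must be free in its binding domain.
Binding domain of *him₅*: the embedded TP, whose subject is Rohan₂.
*Oliver₁* c-commands the pronoun but from outside its binding domain, and is not c-commanded by it → coindexation permitted.
*Rohan₂* c-commands the pronoun within its binding domain → coindexation would violate Principle B.
*Omar₃*: the pronoun c-commands this R-expression → coindexation would violate Principle C on *Omar₃*.
*Ahmad₄*: the pronoun c-commands this R-expression → coindexation would violate Principle C on *Ahmad₄*.

{1}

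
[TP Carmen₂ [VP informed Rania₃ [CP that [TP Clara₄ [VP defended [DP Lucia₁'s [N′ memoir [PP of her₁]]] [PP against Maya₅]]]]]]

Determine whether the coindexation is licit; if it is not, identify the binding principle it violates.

The two coindexed NPs are *Lucia₁* and *her₁*.
*her₁* is a pronoun. Its binding domain is the possessed DP, whose subject is Lucia₁.
*Lucia₁* c-commands it within that domain and carries the same index.
The pronoun is locally bound → Principle B violation.

Principle B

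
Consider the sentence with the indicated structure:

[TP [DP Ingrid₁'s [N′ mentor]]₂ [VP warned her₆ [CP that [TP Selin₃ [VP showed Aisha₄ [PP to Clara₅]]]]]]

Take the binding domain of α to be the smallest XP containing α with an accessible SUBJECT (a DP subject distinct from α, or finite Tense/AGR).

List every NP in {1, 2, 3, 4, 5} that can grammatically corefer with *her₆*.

{1}

*her* is a pronoun, so Principle B applies: it must be free in its binding domain.
Binding domain of *her₆*: the matrix TP, whose subject is [Ingrid₁'s mentor]₂.
*Ingrid₁* and the pronoun do not c-command one another → neither Principle B nor Principle C is at stake; coindexation permitted.
*[Ingrid₁'s mentor]₂* c-commands the pronoun within its binding domain → coindexation would violate Principle B.
*Selin₃*: the pronoun c-commands this R-expression → coindexation would violate Principle C on *Selin₃*.
*Aisha₄*: the pronoun c-commands this R-expression → coindexation would violate Principle C on *Aisha₄*.
*Clara₅*: the pronoun c-commands this R-expression → coindexation would violate Principle C on *Clara₅*.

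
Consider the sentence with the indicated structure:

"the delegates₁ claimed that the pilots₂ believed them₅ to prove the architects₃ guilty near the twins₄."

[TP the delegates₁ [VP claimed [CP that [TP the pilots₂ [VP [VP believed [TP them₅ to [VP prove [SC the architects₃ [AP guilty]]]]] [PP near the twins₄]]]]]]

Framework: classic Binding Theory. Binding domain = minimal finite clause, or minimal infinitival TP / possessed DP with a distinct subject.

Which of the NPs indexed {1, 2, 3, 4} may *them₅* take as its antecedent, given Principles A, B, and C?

*them* is a pronoun, so Principle B applies: it must be free in its binding domain.
Binding domain of *them₅*: the embedded TP, whose subject is the pilots₂.
*the delegates₁* c-commands the pronoun but from outside its binding domain, and is not c-commanded by it → coindexation permitted.
*the pilots₂* c-commands the pronoun within its binding domain → coindexation would violate Principle B.
*the architects₃*: the pronoun c-commands this R-expression → coindexation would violate Principle C on *the architects₃*.
*the twins₄* and the pronoun do not c-command one another → neither Principle B nor Principle C is at stake; coindexation permitted.

{1, 4}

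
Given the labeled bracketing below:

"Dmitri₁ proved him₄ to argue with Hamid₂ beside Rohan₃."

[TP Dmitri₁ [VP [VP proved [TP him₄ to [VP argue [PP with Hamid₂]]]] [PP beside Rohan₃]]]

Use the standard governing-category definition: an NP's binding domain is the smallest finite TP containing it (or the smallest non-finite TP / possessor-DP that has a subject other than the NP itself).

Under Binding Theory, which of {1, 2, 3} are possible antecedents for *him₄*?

*him* is a pronoun, so Principle B applies: it must be free in its binding domain.
Binding domain of *him₄*: the matrix TP, whose subject is Dmitri₁.
*Dmitri₁* c-commands the pronoun within its binding domain → coindexation would violate Principle B.
*Hamid₂*: the pronoun c-commands this R-expression → coindexation would violate Principle C on *Hamid₂*.
*Rohan₃* and the pronoun do not c-command one another → neither Principle B nor Principle C is at stake; coindexation permitted.

{3}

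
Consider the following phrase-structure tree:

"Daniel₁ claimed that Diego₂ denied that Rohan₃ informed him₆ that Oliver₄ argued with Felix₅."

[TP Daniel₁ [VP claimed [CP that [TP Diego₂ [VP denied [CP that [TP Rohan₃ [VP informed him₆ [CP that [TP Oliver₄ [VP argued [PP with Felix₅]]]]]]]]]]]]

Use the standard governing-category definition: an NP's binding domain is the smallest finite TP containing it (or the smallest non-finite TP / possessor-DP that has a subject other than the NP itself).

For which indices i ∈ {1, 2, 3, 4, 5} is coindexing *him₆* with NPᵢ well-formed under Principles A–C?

{1, 2}

*him* is a pronoun, so Principle B applies: it must be free in its binding domain.
Binding domain of *him₆*: the embedded TP, whose subject is Rohan₃.
*Daniel₁* c-commands the pronoun but from outside its binding domain, and is not c-commanded by it → coindexation permitted.
*Diego₂* c-commands the pronoun but from outside its binding domain, and is not c-commanded by it → coindexation permitted.
*Rohan₃* c-commands the pronoun within its binding domain → coindexation would violate Principle B.
*Oliver₄*: the pronoun c-commands this R-expression → coindexation would violate Principle C on *Oliver₄*.
*Felix₅*: the pronoun c-commands this R-expression → coindexation would violate Principle C on *Felix₅*.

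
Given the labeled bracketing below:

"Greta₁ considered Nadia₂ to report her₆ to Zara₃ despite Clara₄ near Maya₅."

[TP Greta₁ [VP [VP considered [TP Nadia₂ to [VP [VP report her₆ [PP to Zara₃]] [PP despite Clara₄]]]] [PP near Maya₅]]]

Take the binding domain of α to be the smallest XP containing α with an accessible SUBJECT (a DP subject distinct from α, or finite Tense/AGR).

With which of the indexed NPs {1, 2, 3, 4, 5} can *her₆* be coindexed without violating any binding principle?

*her* is a pronoun, so Principle B applies: it must be free in its binding domain.
Binding domain of *her₆*: the embedded TP, whose subject is Nadia₂.
*Greta₁* c-commands the pronoun but from outside its binding domain, and is not c-commanded by it → coindexation permitted.
*Nadia₂* c-commands the pronoun within its binding domain → coindexation would violate Principle B.
*Zara₃*: the pronoun c-commands this R-expression → coindexation would violate Principle C on *Zara₃*.
*Clara₄* and the pronoun do not c-command one another → neither Principle B nor Principle C is at stake; coindexation permitted.
*Maya₅* and the pronoun do not c-command one another → neither Principle B nor Principle C is at stake; coindexation permitted.

{1, 4, 5}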